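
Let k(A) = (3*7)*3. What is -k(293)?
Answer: -63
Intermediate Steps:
k(A) = 63 (k(A) = 21*3 = 63)
-k(293) = -1*63 = -63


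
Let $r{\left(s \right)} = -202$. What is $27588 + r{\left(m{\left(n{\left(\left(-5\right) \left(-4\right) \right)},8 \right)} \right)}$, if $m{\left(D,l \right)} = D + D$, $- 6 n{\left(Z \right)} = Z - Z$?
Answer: $27386$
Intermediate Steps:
$n{\left(Z \right)} = 0$ ($n{\left(Z \right)} = - \frac{Z - Z}{6} = \left(- \frac{1}{6}\right) 0 = 0$)
$m{\left(D,l \right)} = 2 D$
$27588 + r{\left(m{\left(n{\left(\left(-5\right) \left(-4\right) \right)},8 \right)} \right)} = 27588 - 202 = 27386$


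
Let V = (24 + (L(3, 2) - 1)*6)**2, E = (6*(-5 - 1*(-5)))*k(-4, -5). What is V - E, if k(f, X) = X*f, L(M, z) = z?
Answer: 900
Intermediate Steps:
E = 0 (E = (6*(-5 - 1*(-5)))*(-5*(-4)) = (6*(-5 + 5))*20 = (6*0)*20 = 0*20 = 0)
V = 900 (V = (24 + (2 - 1)*6)**2 = (24 + 1*6)**2 = (24 + 6)**2 = 30**2 = 900)
V - E = 900 - 1*0 = 900 + 0 = 900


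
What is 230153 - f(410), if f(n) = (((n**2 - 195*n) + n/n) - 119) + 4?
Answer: 142117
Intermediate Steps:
f(n) = -114 + n**2 - 195*n (f(n) = (((n**2 - 195*n) + 1) - 119) + 4 = ((1 + n**2 - 195*n) - 119) + 4 = (-118 + n**2 - 195*n) + 4 = -114 + n**2 - 195*n)
230153 - f(410) = 230153 - (-114 + 410**2 - 195*410) = 230153 - (-114 + 168100 - 79950) = 230153 - 1*88036 = 230153 - 88036 = 142117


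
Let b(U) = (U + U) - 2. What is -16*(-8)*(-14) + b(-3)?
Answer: -1800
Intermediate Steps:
b(U) = -2 + 2*U (b(U) = 2*U - 2 = -2 + 2*U)
-16*(-8)*(-14) + b(-3) = -16*(-8)*(-14) + (-2 + 2*(-3)) = 128*(-14) + (-2 - 6) = -1792 - 8 = -1800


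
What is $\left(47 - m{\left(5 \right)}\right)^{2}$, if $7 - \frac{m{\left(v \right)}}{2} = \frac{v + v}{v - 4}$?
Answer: $2809$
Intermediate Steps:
$m{\left(v \right)} = 14 - \frac{4 v}{-4 + v}$ ($m{\left(v \right)} = 14 - 2 \frac{v + v}{v - 4} = 14 - 2 \frac{2 v}{-4 + v} = 14 - \frac{4 v}{-4 + v}$)
$\left(47 - m{\left(5 \right)}\right)^{2} = \left(47 - \frac{2 \left(-28 + 5 \cdot 5\right)}{-4 + 5}\right)^{2} = \left(47 - \frac{2 \left(-28 + 25\right)}{1}\right)^{2} = \left(47 - 2 \cdot 1 \left(-3\right)\right)^{2} = \left(47 - -6\right)^{2} = \left(47 + 6\right)^{2} = 53^{2} = 2809$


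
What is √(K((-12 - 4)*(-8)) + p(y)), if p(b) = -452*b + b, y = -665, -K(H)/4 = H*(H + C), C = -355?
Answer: √416139 ≈ 645.09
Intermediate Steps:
K(H) = -4*H*(-355 + H) (K(H) = -4*H*(H - 355) = -4*H*(-355 + H))
p(b) = -451*b
√(K((-12 - 4)*(-8)) + p(y)) = √(4*((-12 - 4)*(-8))*(355 - (-12 - 4)*(-8)) - 451*(-665)) = √(4*(-16*(-8))*(355 - (-16)*(-8)) + 299915) = √(4*128*(355 - 1*128) + 299915) = √(4*128*(355 - 128) + 299915) = √(4*128*227 + 299915) = √(116224 + 299915) = √416139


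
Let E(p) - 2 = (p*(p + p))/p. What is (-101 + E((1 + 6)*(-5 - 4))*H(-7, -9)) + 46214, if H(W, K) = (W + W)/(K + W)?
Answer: 92009/2 ≈ 46005.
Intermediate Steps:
H(W, K) = 2*W/(K + W) (H(W, K) = (2*W)/(K + W) = 2*W/(K + W))
E(p) = 2 + 2*p (E(p) = 2 + (p*(p + p))/p = 2 + (p*(2*p))/p = 2 + (2*p²)/p = 2 + 2*p)
(-101 + E((1 + 6)*(-5 - 4))*H(-7, -9)) + 46214 = (-101 + (2 + 2*((1 + 6)*(-5 - 4)))*(2*(-7)/(-9 - 7))) + 46214 = (-101 + (2 + 2*(7*(-9)))*(2*(-7)/(-16))) + 46214 = (-101 + (2 + 2*(-63))*(2*(-7)*(-1/16))) + 46214 = (-101 + (2 - 126)*(7/8)) + 46214 = (-101 - 124*7/8) + 46214 = (-101 - 217/2) + 46214 = -419/2 + 46214 = 92009/2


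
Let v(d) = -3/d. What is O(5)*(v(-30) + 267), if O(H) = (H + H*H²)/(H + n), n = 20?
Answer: 34723/25 ≈ 1388.9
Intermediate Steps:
O(H) = (H + H³)/(20 + H) (O(H) = (H + H*H²)/(H + 20) = (H + H³)/(20 + H))
O(5)*(v(-30) + 267) = ((5 + 5³)/(20 + 5))*(-3/(-30) + 267) = ((5 + 125)/25)*(-3*(-1/30) + 267) = ((1/25)*130)*(⅒ + 267) = (26/5)*(2671/10) = 34723/25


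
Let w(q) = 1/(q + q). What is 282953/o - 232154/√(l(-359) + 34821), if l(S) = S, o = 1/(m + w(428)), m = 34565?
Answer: 8371911783873/856 - 116077*√34462/17231 ≈ 9.7803e+9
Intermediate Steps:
w(q) = 1/(2*q)
o = 856/29587641 (o = 1/(34565 + (½)/428) = 1/(34565 + (½)*(1/428)) = 1/(34565 + 1/856) = 1/(29587641/856) = 856/29587641 ≈ 2.8931e-5)
282953/o - 232154/√(l(-359) + 34821) = 282953/(856/29587641) - 232154/√(-359 + 34821) = 282953*(29587641/856) - 232154*√34462/34462 = 8371911783873/856 - 116077*√34462/17231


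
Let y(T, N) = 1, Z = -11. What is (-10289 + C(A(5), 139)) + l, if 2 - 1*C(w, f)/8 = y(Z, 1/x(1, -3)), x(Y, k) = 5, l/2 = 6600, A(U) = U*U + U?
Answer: 2919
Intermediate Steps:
A(U) = U + U² (A(U) = U² + U = U + U²)
l = 13200 (l = 2*6600 = 13200)
C(w, f) = 8 (C(w, f) = 16 - 8*1 = 16 - 8 = 8)
(-10289 + C(A(5), 139)) + l = (-10289 + 8) + 13200 = -10281 + 13200 = 2919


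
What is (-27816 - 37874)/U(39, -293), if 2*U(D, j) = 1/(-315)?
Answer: 41384700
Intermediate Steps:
U(D, j) = -1/630 (U(D, j) = (1/2)/(-315) = (1/2)*(-1/315) = -1/630)
(-27816 - 37874)/U(39, -293) = (-27816 - 37874)/(-1/630) = -65690*(-630) = 41384700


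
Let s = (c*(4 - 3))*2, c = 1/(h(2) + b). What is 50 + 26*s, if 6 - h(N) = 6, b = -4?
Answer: 37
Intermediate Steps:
h(N) = 0 (h(N) = 6 - 1*6 = 6 - 6 = 0)
c = -1/4 (c = 1/(0 - 4) = 1/(-4) = -1/4 ≈ -0.25000)
s = -1/2 (s = -(4 - 3)/4*2 = -1/4*1*2 = -1/4*2 = -1/2 ≈ -0.50000)
50 + 26*s = 50 + 26*(-1/2) = 50 - 13 = 37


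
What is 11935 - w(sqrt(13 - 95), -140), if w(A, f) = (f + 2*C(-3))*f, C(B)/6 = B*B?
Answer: 7455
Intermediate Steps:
C(B) = 6*B**2 (C(B) = 6*(B*B) = 6*B**2)
w(A, f) = f*(108 + f) (w(A, f) = (f + 2*(6*(-3)**2))*f = (f + 2*(6*9))*f = (f + 2*54)*f = (f + 108)*f = (108 + f)*f = f*(108 + f))
11935 - w(sqrt(13 - 95), -140) = 11935 - (-140)*(108 - 140) = 11935 - (-140)*(-32) = 11935 - 1*4480 = 11935 - 4480 = 7455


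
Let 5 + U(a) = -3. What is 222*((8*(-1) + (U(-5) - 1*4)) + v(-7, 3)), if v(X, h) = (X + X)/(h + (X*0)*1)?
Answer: -5476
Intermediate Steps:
U(a) = -8 (U(a) = -5 - 3 = -8)
v(X, h) = 2*X/h (v(X, h) = (2*X)/(h + 0*1) = (2*X)/(h + 0) = (2*X)/h = 2*X/h)
222*((8*(-1) + (U(-5) - 1*4)) + v(-7, 3)) = 222*((8*(-1) + (-8 - 1*4)) + 2*(-7)/3) = 222*((-8 + (-8 - 4)) + 2*(-7)*(1/3)) = 222*((-8 - 12) - 14/3) = 222*(-20 - 14/3) = 222*(-74/3) = -5476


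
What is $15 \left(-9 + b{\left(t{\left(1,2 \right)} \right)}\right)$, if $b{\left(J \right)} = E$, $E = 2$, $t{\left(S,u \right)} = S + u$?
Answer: $-105$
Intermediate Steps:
$b{\left(J \right)} = 2$
$15 \left(-9 + b{\left(t{\left(1,2 \right)} \right)}\right) = 15 \left(-9 + 2\right) = 15 \left(-7\right) = -105$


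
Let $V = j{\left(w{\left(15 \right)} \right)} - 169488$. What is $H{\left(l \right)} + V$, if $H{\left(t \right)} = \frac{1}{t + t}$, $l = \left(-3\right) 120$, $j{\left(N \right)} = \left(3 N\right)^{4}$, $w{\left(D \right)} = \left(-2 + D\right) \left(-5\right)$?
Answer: $\frac{1040926418639}{720} \approx 1.4457 \cdot 10^{9}$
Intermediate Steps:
$w{\left(D \right)} = 10 - 5 D$
$j{\left(N \right)} = 81 N^{4}$
$l = -360$
$H{\left(t \right)} = \frac{1}{2 t}$
$V = 1445731137$ ($V = 81 \left(10 - 75\right)^{4} - 169488 = 81 \left(-65\right)^{4} - 169488 = 81 \cdot 17850625 - 169488 = 1445900625 - 169488 = 1445731137$)
$H{\left(l \right)} + V = \frac{1}{2 \left(-360\right)} + 1445731137 = \frac{1}{2} \left(- \frac{1}{360}\right) + 1445731137 = - \frac{1}{720} + 1445731137 = \frac{1040926418639}{720}$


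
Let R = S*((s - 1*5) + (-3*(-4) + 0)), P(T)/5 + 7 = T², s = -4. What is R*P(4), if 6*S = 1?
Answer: 45/2 ≈ 22.500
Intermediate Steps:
S = ⅙ (S = (⅙)*1 = ⅙ ≈ 0.16667)
P(T) = -35 + 5*T²
R = ½ (R = ((-4 - 1*5) + (-3*(-4) + 0))/6 = ((-4 - 5) + (12 + 0))/6 = (-9 + 12)/6 = (⅙)*3 = ½ ≈ 0.50000)
R*P(4) = (-35 + 5*4²)/2 = (-35 + 5*16)/2 = (-35 + 80)/2 = (½)*45 = 45/2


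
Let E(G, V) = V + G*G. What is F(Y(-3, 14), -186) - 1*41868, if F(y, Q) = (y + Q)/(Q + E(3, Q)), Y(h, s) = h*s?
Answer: -5065952/121 ≈ -41867.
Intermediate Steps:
E(G, V) = V + G**2
F(y, Q) = (Q + y)/(9 + 2*Q) (F(y, Q) = (y + Q)/(Q + (Q + 3**2)) = (Q + y)/(Q + (Q + 9)) = (Q + y)/(Q + (9 + Q)) = (Q + y)/(9 + 2*Q))
F(Y(-3, 14), -186) - 1*41868 = (-186 - 3*14)/(9 + 2*(-186)) - 1*41868 = (-186 - 42)/(9 - 372) - 41868 = -228/(-363) - 41868 = -1/363*(-228) - 41868 = 76/121 - 41868 = -5065952/121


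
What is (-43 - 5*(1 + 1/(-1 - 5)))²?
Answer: 80089/36 ≈ 2224.7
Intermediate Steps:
(-43 - 5*(1 + 1/(-1 - 5)))² = (-43 - 5*(1 + 1/(-6)))² = (-43 - 5*(1 - ⅙))² = (-43 - 5*⅚)² = (-43 - 25/6)² = (-283/6)² = 80089/36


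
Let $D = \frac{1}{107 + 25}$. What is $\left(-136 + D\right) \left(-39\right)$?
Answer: $\frac{233363}{44} \approx 5303.7$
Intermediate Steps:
$D = \frac{1}{132} \approx 0.0075758$
$\left(-136 + D\right) \left(-39\right) = \left(-136 + \frac{1}{132}\right) \left(-39\right) = \left(- \frac{17951}{132}\right) \left(-39\right) = \frac{233363}{44}$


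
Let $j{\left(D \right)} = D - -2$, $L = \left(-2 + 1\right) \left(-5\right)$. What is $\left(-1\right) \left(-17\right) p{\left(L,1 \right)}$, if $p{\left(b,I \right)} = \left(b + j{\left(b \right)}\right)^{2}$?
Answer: $2448$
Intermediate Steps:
$L = 5$ ($L = \left(-1\right) \left(-5\right) = 5$)
$j{\left(D \right)} = 2 + D$ ($j{\left(D \right)} = D + 2 = 2 + D$)
$p{\left(b,I \right)} = \left(2 + 2 b\right)^{2}$ ($p{\left(b,I \right)} = \left(b + \left(2 + b\right)\right)^{2} = \left(2 + 2 b\right)^{2}$)
$\left(-1\right) \left(-17\right) p{\left(L,1 \right)} = \left(-1\right) \left(-17\right) 4 \left(1 + 5\right)^{2} = 17 \cdot 4 \cdot 6^{2} = 17 \cdot 4 \cdot 36 = 17 \cdot 144 = 2448$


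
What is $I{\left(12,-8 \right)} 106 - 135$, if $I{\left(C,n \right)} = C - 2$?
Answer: $925$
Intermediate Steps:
$I{\left(C,n \right)} = -2 + C$ ($I{\left(C,n \right)} = C - 2 = -2 + C$)
$I{\left(12,-8 \right)} 106 - 135 = \left(-2 + 12\right) 106 - 135 = 10 \cdot 106 - 135 = 1060 - 135 = 925$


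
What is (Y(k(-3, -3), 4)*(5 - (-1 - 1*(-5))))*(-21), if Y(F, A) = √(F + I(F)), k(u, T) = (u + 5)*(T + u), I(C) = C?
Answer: -42*I*√6 ≈ -102.88*I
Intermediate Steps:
k(u, T) = (5 + u)*(T + u)
Y(F, A) = √2*√F (Y(F, A) = √(F + F) = √(2*F) = √2*√F)
(Y(k(-3, -3), 4)*(5 - (-1 - 1*(-5))))*(-21) = ((√2*√((-3)² + 5*(-3) + 5*(-3) - 3*(-3)))*(5 - (-1 - 1*(-5))))*(-21) = ((√2*√(9 - 15 - 15 + 9))*(5 - (-1 + 5)))*(-21) = ((√2*√(-12))*(5 - 1*4))*(-21) = ((√2*(2*I*√3))*(5 - 4))*(-21) = ((2*I*√6)*1)*(-21) = (2*I*√6)*(-21) = -42*I*√6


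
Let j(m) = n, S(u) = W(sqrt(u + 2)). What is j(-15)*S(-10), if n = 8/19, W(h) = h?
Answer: 16*I*sqrt(2)/19 ≈ 1.1909*I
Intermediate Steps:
S(u) = sqrt(2 + u) (S(u) = sqrt(u + 2) = sqrt(2 + u))
n = 8/19 (n = 8*(1/19) = 8/19 ≈ 0.42105)
j(m) = 8/19
j(-15)*S(-10) = 8*sqrt(2 - 10)/19 = 8*sqrt(-8)/19 = 8*(2*I*sqrt(2))/19 = 16*I*sqrt(2)/19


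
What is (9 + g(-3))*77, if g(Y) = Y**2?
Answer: 1386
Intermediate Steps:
(9 + g(-3))*77 = (9 + (-3)**2)*77 = (9 + 9)*77 = 18*77 = 1386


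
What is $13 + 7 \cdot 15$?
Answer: $118$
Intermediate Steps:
$13 + 7 \cdot 15 = 13 + 105 = 118$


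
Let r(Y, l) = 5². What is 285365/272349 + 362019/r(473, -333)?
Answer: 98602646756/6808725 ≈ 14482.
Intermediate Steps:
r(Y, l) = 25
285365/272349 + 362019/r(473, -333) = 285365/272349 + 362019/25 = 98602646756/6808725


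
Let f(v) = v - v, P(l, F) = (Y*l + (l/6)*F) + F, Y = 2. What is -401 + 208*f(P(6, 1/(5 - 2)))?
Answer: -401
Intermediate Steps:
P(l, F) = F + 2*l + F*l/6 (P(l, F) = (2*l + (l/6)*F) + F = (2*l + F*l/6) + F = F + 2*l + F*l/6)
f(v) = 0
-401 + 208*f(P(6, 1/(5 - 2))) = -401 + 208*0 = -401 + 0 = -401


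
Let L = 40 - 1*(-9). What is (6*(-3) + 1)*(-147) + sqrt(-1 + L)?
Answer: 2499 + 4*sqrt(3) ≈ 2505.9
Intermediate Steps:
L = 49 (L = 40 + 9 = 49)
(6*(-3) + 1)*(-147) + sqrt(-1 + L) = (6*(-3) + 1)*(-147) + sqrt(-1 + 49) = (-18 + 1)*(-147) + sqrt(48) = -17*(-147) + 4*sqrt(3) = 2499 + 4*sqrt(3)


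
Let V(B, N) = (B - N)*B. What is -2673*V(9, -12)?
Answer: -505197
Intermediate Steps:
V(B, N) = B*(B - N)
-2673*V(9, -12) = -24057*(9 - 1*(-12)) = -24057*(9 + 12) = -24057*21 = -2673*189 = -505197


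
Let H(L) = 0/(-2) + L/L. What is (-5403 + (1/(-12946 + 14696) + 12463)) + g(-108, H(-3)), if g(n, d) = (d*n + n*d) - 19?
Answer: 11943751/1750 ≈ 6825.0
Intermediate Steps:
H(L) = 1 (H(L) = 0*(-½) + 1 = 0 + 1 = 1)
g(n, d) = -19 + 2*d*n (g(n, d) = (d*n + d*n) - 19 = 2*d*n - 19 = -19 + 2*d*n)
(-5403 + (1/(-12946 + 14696) + 12463)) + g(-108, H(-3)) = (-5403 + (1/(-12946 + 14696) + 12463)) + (-19 + 2*1*(-108)) = (-5403 + (1/1750 + 12463)) + (-19 - 216) = (-5403 + (1/1750 + 12463)) - 235 = (-5403 + 21810251/1750) - 235 = 12355001/1750 - 235 = 11943751/1750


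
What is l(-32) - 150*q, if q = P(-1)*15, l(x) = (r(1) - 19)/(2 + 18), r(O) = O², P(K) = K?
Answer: 22491/10 ≈ 2249.1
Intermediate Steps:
l(x) = -9/10 (l(x) = (1² - 19)/(2 + 18) = (1 - 19)/20 = -18*1/20 = -9/10)
q = -15 (q = -1*15 = -15)
l(-32) - 150*q = -9/10 - 150*(-15) = -9/10 + 2250 = 22491/10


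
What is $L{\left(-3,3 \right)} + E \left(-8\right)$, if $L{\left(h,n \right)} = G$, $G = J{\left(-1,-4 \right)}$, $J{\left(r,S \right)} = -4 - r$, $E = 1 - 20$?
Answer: $149$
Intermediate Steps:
$E = -19$
$G = -3$ ($G = -4 - -1 = -4 + 1 = -3$)
$L{\left(h,n \right)} = -3$
$L{\left(-3,3 \right)} + E \left(-8\right) = -3 - -152 = -3 + 152 = 149$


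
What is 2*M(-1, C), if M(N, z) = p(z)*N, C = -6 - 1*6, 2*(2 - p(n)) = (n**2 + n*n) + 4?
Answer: 288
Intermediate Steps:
p(n) = -n**2 (p(n) = 2 - ((n**2 + n*n) + 4)/2 = 2 - ((n**2 + n**2) + 4)/2 = 2 - (2*n**2 + 4)/2 = 2 - (4 + 2*n**2)/2 = 2 + (-2 - n**2) = -n**2)
C = -12 (C = -6 - 6 = -12)
M(N, z) = -N*z**2 (M(N, z) = (-z**2)*N = -N*z**2)
2*M(-1, C) = 2*(-1*(-1)*(-12)**2) = 2*(-1*(-1)*144) = 2*144 = 288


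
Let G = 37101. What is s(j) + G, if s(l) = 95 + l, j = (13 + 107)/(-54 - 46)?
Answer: 185974/5 ≈ 37195.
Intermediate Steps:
j = -6/5 (j = 120/(-100) = 120*(-1/100) = -6/5 ≈ -1.2000)
s(j) + G = (95 - 6/5) + 37101 = 469/5 + 37101 = 185974/5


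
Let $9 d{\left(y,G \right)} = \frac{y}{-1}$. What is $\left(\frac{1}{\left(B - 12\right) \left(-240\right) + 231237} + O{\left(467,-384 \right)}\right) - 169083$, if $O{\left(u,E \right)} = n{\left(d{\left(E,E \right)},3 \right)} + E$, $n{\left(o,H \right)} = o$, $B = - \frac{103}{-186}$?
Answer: $- \frac{3686761763318}{21760521} \approx -1.6942 \cdot 10^{5}$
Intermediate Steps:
$B = \frac{103}{186}$ ($B = \left(-103\right) \left(- \frac{1}{186}\right) = \frac{103}{186} \approx 0.55376$)
$d{\left(y,G \right)} = - \frac{y}{9}$ ($d{\left(y,G \right)} = \frac{y \frac{1}{-1}}{9} = \frac{y \left(-1\right)}{9} = \frac{\left(-1\right) y}{9} = - \frac{y}{9}$)
$O{\left(u,E \right)} = \frac{8 E}{9}$ ($O{\left(u,E \right)} = - \frac{E}{9} + E = \frac{8 E}{9}$)
$\left(\frac{1}{\left(B - 12\right) \left(-240\right) + 231237} + O{\left(467,-384 \right)}\right) - 169083 = \left(\frac{1}{\left(\frac{103}{186} - 12\right) \left(-240\right) + 231237} + \frac{8}{9} \left(-384\right)\right) - 169083 = \left(\frac{1}{\left(- \frac{2129}{186}\right) \left(-240\right) + 231237} - \frac{1024}{3}\right) - 169083 = \left(\frac{1}{\frac{85160}{31} + 231237} - \frac{1024}{3}\right) - 169083 = \left(\frac{1}{\frac{7253507}{31}} - \frac{1024}{3}\right) - 169083 = \left(\frac{31}{7253507} - \frac{1024}{3}\right) - 169083 = - \frac{7427591075}{21760521} - 169083 = - \frac{3686761763318}{21760521}$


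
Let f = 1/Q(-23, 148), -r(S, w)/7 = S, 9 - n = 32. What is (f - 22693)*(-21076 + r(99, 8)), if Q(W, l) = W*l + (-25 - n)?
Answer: 1682577363071/3406 ≈ 4.9400e+8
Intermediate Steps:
n = -23 (n = 9 - 1*32 = 9 - 32 = -23)
Q(W, l) = -2 + W*l (Q(W, l) = W*l + (-25 - 1*(-23)) = W*l + (-25 + 23) = W*l - 2 = -2 + W*l)
r(S, w) = -7*S
f = -1/3406 (f = 1/(-2 - 23*148) = 1/(-2 - 3404) = 1/(-3406) = -1/3406 ≈ -0.00029360)
(f - 22693)*(-21076 + r(99, 8)) = (-1/3406 - 22693)*(-21076 - 7*99) = -77292359*(-21076 - 693)/3406 = -77292359/3406*(-21769) = 1682577363071/3406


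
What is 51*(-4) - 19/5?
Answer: -1039/5 ≈ -207.80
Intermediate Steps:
51*(-4) - 19/5 = -204 - 19*1/5 = -204 - 19/5 = -1039/5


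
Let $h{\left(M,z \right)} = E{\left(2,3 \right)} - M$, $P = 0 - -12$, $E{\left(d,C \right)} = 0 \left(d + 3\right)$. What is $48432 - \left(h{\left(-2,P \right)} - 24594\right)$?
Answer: $73024$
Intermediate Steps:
$E{\left(d,C \right)} = 0$ ($E{\left(d,C \right)} = 0 \left(3 + d\right) = 0$)
$P = 12$ ($P = 0 + 12 = 12$)
$h{\left(M,z \right)} = - M$ ($h{\left(M,z \right)} = 0 - M = - M$)
$48432 - \left(h{\left(-2,P \right)} - 24594\right) = 48432 - \left(\left(-1\right) \left(-2\right) - 24594\right) = 48432 - \left(2 - 24594\right) = 48432 - -24592 = 48432 + 24592 = 73024$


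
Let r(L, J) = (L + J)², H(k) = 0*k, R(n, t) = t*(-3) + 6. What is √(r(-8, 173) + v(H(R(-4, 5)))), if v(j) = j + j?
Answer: 165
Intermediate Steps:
R(n, t) = 6 - 3*t (R(n, t) = -3*t + 6 = 6 - 3*t)
H(k) = 0
v(j) = 2*j
r(L, J) = (J + L)²
√(r(-8, 173) + v(H(R(-4, 5)))) = √((173 - 8)² + 2*0) = √(165² + 0) = √(27225 + 0) = √27225 = 165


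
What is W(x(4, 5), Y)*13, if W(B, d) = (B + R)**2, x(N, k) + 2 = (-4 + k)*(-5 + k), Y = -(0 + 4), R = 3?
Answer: 13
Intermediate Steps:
Y = -4 (Y = -1*4 = -4)
x(N, k) = -2 + (-5 + k)*(-4 + k) (x(N, k) = -2 + (-4 + k)*(-5 + k) = -2 + (-5 + k)*(-4 + k))
W(B, d) = (3 + B)**2 (W(B, d) = (B + 3)**2 = (3 + B)**2)
W(x(4, 5), Y)*13 = (3 + (18 + 5**2 - 9*5))**2*13 = (3 + (18 + 25 - 45))**2*13 = (3 - 2)**2*13 = 1**2*13 = 1*13 = 13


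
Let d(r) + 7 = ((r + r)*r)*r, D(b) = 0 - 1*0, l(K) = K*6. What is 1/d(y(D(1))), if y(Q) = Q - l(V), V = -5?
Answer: 1/53993 ≈ 1.8521e-5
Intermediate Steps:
l(K) = 6*K
D(b) = 0 (D(b) = 0 + 0 = 0)
y(Q) = 30 + Q (y(Q) = Q - 6*(-5) = Q - 1*(-30) = Q + 30 = 30 + Q)
d(r) = -7 + 2*r³ (d(r) = -7 + ((r + r)*r)*r = -7 + ((2*r)*r)*r = -7 + (2*r²)*r = -7 + 2*r³)
1/d(y(D(1))) = 1/(-7 + 2*(30 + 0)³) = 1/(-7 + 2*30³) = 1/(-7 + 2*27000) = 1/(-7 + 54000) = 1/53993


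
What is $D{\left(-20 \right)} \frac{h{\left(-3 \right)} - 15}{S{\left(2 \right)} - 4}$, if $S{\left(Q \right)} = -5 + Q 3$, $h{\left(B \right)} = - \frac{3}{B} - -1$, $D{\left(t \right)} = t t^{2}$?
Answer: $- \frac{104000}{3} \approx -34667.0$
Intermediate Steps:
$D{\left(t \right)} = t^{3}$
$h{\left(B \right)} = 1 - \frac{3}{B}$ ($h{\left(B \right)} = - \frac{3}{B} + 1 = 1 - \frac{3}{B}$)
$S{\left(Q \right)} = -5 + 3 Q$
$D{\left(-20 \right)} \frac{h{\left(-3 \right)} - 15}{S{\left(2 \right)} - 4} = \left(-20\right)^{3} \frac{\frac{-3 - 3}{-3} - 15}{\left(-5 + 3 \cdot 2\right) - 4} = - 8000 \frac{\left(- \frac{1}{3}\right) \left(-6\right) - 15}{\left(-5 + 6\right) - 4} = - 8000 \frac{2 - 15}{1 - 4} = - 8000 \left(- \frac{13}{-3}\right) = - 8000 \left(\left(-13\right) \left(- \frac{1}{3}\right)\right) = \left(-8000\right) \frac{13}{3} = - \frac{104000}{3}$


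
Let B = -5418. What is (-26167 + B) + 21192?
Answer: -10393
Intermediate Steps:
(-26167 + B) + 21192 = (-26167 - 5418) + 21192 = -31585 + 21192 = -10393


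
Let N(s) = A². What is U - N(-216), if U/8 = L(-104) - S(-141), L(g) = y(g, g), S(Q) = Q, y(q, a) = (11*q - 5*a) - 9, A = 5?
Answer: -3961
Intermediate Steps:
y(q, a) = -9 - 5*a + 11*q (y(q, a) = (-5*a + 11*q) - 9 = -9 - 5*a + 11*q)
L(g) = -9 + 6*g (L(g) = -9 - 5*g + 11*g = -9 + 6*g)
U = -3936 (U = 8*((-9 + 6*(-104)) - 1*(-141)) = 8*((-9 - 624) + 141) = 8*(-633 + 141) = 8*(-492) = -3936)
N(s) = 25 (N(s) = 5² = 25)
U - N(-216) = -3936 - 1*25 = -3936 - 25 = -3961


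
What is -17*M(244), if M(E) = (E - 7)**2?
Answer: -954873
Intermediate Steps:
M(E) = (-7 + E)**2
-17*M(244) = -17*(-7 + 244)**2 = -17*237**2 = -17*56169 = -954873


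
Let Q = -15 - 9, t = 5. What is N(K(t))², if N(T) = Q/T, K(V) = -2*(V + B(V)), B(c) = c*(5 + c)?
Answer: 144/3025 ≈ 0.047603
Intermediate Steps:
Q = -24
K(V) = -2*V - 2*V*(5 + V) (K(V) = -2*(V + V*(5 + V)) = -2*V - 2*V*(5 + V))
N(T) = -24/T
N(K(t))² = (-24*1/(10*(-6 - 1*5)))² = (-24*1/(10*(-6 - 5)))² = (-24/(2*5*(-11)))² = (-24/(-110))² = (-24*(-1/110))² = (12/55)² = 144/3025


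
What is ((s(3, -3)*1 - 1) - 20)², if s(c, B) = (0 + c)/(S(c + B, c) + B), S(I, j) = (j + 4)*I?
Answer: 484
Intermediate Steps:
S(I, j) = I*(4 + j) (S(I, j) = (4 + j)*I = I*(4 + j))
s(c, B) = c/(B + (4 + c)*(B + c)) (s(c, B) = (0 + c)/((c + B)*(4 + c) + B) = c/((B + c)*(4 + c) + B) = c/((4 + c)*(B + c) + B) = c/(B + (4 + c)*(B + c)))
((s(3, -3)*1 - 1) - 20)² = (((3/(-3 + (4 + 3)*(-3 + 3)))*1 - 1) - 20)² = (((3/(-3 + 7*0))*1 - 1) - 20)² = (((3/(-3 + 0))*1 - 1) - 20)² = (((3/(-3))*1 - 1) - 20)² = (((3*(-⅓))*1 - 1) - 20)² = ((-1*1 - 1) - 20)² = ((-1 - 1) - 20)² = (-2 - 20)² = (-22)² = 484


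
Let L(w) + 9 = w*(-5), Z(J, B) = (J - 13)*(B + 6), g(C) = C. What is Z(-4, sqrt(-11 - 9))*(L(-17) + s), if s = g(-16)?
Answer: -6120 - 2040*I*sqrt(5) ≈ -6120.0 - 4561.6*I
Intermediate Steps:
s = -16
Z(J, B) = (-13 + J)*(6 + B)
L(w) = -9 - 5*w (L(w) = -9 + w*(-5) = -9 - 5*w)
Z(-4, sqrt(-11 - 9))*(L(-17) + s) = (-78 - 13*sqrt(-11 - 9) + 6*(-4) + sqrt(-11 - 9)*(-4))*((-9 - 5*(-17)) - 16) = (-78 - 26*I*sqrt(5) - 24 + sqrt(-20)*(-4))*((-9 + 85) - 16) = (-78 - 26*I*sqrt(5) - 24 + (2*I*sqrt(5))*(-4))*(76 - 16) = (-78 - 26*I*sqrt(5) - 24 - 8*I*sqrt(5))*60 = (-102 - 34*I*sqrt(5))*60 = -6120 - 2040*I*sqrt(5)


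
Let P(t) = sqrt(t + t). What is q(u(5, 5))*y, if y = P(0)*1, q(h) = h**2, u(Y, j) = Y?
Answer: 0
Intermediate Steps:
P(t) = sqrt(2)*sqrt(t) (P(t) = sqrt(2*t) = sqrt(2)*sqrt(t))
y = 0 (y = (sqrt(2)*sqrt(0))*1 = (sqrt(2)*0)*1 = 0*1 = 0)
q(u(5, 5))*y = 5**2*0 = 25*0 = 0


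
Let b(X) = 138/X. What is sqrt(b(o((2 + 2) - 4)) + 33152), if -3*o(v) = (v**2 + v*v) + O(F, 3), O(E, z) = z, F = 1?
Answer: sqrt(33014) ≈ 181.70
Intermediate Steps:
o(v) = -1 - 2*v**2/3 (o(v) = -((v**2 + v*v) + 3)/3 = -((v**2 + v**2) + 3)/3 = -(2*v**2 + 3)/3 = -(3 + 2*v**2)/3 = -1 - 2*v**2/3)
sqrt(b(o((2 + 2) - 4)) + 33152) = sqrt(138/(-1 - 2*((2 + 2) - 4)**2/3) + 33152) = sqrt(138/(-1 - 2*(4 - 4)**2/3) + 33152) = sqrt(138/(-1 - 2/3*0**2) + 33152) = sqrt(138/(-1 - 2/3*0) + 33152) = sqrt(138/(-1 + 0) + 33152) = sqrt(138/(-1) + 33152) = sqrt(138*(-1) + 33152) = sqrt(-138 + 33152) = sqrt(33014)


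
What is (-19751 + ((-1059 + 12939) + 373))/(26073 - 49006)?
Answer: 7498/22933 ≈ 0.32695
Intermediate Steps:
(-19751 + ((-1059 + 12939) + 373))/(26073 - 49006) = (-19751 + (11880 + 373))/(-22933) = (-19751 + 12253)*(-1/22933) = -7498*(-1/22933) = 7498/22933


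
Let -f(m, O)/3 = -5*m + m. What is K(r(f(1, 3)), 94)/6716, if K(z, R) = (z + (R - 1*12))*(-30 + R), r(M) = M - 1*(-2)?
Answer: 1536/1679 ≈ 0.91483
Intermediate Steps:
f(m, O) = 12*m (f(m, O) = -3*(-5*m + m) = -(-12)*m = 12*m)
r(M) = 2 + M (r(M) = M + 2 = 2 + M)
K(z, R) = (-30 + R)*(-12 + R + z) (K(z, R) = (z + (R - 12))*(-30 + R) = (z + (-12 + R))*(-30 + R) = (-12 + R + z)*(-30 + R) = (-30 + R)*(-12 + R + z))
K(r(f(1, 3)), 94)/6716 = (360 + 94**2 - 42*94 - 30*(2 + 12*1) + 94*(2 + 12*1))/6716 = (360 + 8836 - 3948 - 30*(2 + 12) + 94*(2 + 12))*(1/6716) = (360 + 8836 - 3948 - 30*14 + 94*14)*(1/6716) = (360 + 8836 - 3948 - 420 + 1316)*(1/6716) = 6144*(1/6716) = 1536/1679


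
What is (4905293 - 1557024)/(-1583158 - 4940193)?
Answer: -3348269/6523351 ≈ -0.51327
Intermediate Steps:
(4905293 - 1557024)/(-1583158 - 4940193) = 3348269/(-6523351) = 3348269*(-1/6523351) = -3348269/6523351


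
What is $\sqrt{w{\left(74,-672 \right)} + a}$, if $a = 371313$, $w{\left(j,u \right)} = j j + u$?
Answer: $\sqrt{376117} \approx 613.28$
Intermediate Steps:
$w{\left(j,u \right)} = u + j^{2}$ ($w{\left(j,u \right)} = j^{2} + u = u + j^{2}$)
$\sqrt{w{\left(74,-672 \right)} + a} = \sqrt{\left(-672 + 74^{2}\right) + 371313} = \sqrt{\left(-672 + 5476\right) + 371313} = \sqrt{4804 + 371313} = \sqrt{376117}$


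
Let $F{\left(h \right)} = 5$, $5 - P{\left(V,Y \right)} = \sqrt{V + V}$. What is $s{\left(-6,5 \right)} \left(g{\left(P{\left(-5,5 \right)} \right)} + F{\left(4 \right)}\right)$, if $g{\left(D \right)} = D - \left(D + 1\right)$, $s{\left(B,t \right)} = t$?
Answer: $20$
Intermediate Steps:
$P{\left(V,Y \right)} = 5 - \sqrt{2} \sqrt{V}$ ($P{\left(V,Y \right)} = 5 - \sqrt{V + V} = 5 - \sqrt{2 V} = 5 - \sqrt{2} \sqrt{V}$)
$g{\left(D \right)} = -1$ ($g{\left(D \right)} = D - \left(1 + D\right) = -1$)
$s{\left(-6,5 \right)} \left(g{\left(P{\left(-5,5 \right)} \right)} + F{\left(4 \right)}\right) = 5 \left(-1 + 5\right) = 5 \cdot 4 = 20$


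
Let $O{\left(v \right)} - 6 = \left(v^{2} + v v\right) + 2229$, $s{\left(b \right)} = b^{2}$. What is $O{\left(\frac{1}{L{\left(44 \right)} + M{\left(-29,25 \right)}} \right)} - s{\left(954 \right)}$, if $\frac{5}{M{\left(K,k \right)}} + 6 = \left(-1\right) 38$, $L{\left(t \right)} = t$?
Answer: $- \frac{3385271261569}{3728761} \approx -9.0788 \cdot 10^{5}$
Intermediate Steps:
$M{\left(K,k \right)} = - \frac{5}{44}$ ($M{\left(K,k \right)} = \frac{5}{-6 - 38} = \frac{5}{-44} = 5 \left(- \frac{1}{44}\right) = - \frac{5}{44}$)
$O{\left(v \right)} = 2235 + 2 v^{2}$ ($O{\left(v \right)} = 6 + \left(\left(v^{2} + v v\right) + 2229\right) = 6 + \left(\left(v^{2} + v^{2}\right) + 2229\right) = 6 + \left(2 v^{2} + 2229\right) = 6 + \left(2229 + 2 v^{2}\right) = 2235 + 2 v^{2}$)
$O{\left(\frac{1}{L{\left(44 \right)} + M{\left(-29,25 \right)}} \right)} - s{\left(954 \right)} = \left(2235 + 2 \left(\frac{1}{44 - \frac{5}{44}}\right)^{2}\right) - 954^{2} = \left(2235 + 2 \left(\frac{1}{\frac{1931}{44}}\right)^{2}\right) - 910116 = \left(2235 + 2 \left(\frac{44}{1931}\right)^{2}\right) - 910116 = \left(2235 + 2 \cdot \frac{1936}{3728761}\right) - 910116 = \left(2235 + \frac{3872}{3728761}\right) - 910116 = \frac{8333784707}{3728761} - 910116 = - \frac{3385271261569}{3728761}$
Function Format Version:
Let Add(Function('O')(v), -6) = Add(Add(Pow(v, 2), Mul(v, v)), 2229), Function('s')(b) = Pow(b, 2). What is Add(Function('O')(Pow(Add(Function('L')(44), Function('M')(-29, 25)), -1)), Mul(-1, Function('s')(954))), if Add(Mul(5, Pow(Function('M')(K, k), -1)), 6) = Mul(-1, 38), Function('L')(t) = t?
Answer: Rational(-3385271261569, 3728761) ≈ -9.0788e+5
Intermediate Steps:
Function('M')(K, k) = Rational(-5, 44) (Function('M')(K, k) = Mul(5, Pow(Add(-6, Mul(-1, 38)), -1)) = Mul(5, Pow(Add(-6, -38), -1)) = Mul(5, Pow(-44, -1)) = Mul(5, Rational(-1, 44)) = Rational(-5, 44))
Function('O')(v) = Add(2235, Mul(2, Pow(v, 2))) (Function('O')(v) = Add(6, Add(Add(Pow(v, 2), Mul(v, v)), 2229)) = Add(6, Add(Add(Pow(v, 2), Pow(v, 2)), 2229)) = Add(6, Add(Mul(2, Pow(v, 2)), 2229)) = Add(6, Add(2229, Mul(2, Pow(v, 2)))) = Add(2235, Mul(2, Pow(v, 2))))
Add(Function('O')(Pow(Add(Function('L')(44), Function('M')(-29, 25)), -1)), Mul(-1, Function('s')(954))) = Add(Add(2235, Mul(2, Pow(Pow(Add(44, Rational(-5, 44)), -1), 2))), Mul(-1, Pow(954, 2))) = Add(Add(2235, Mul(2, Pow(Pow(Rational(1931, 44), -1), 2))), Mul(-1, 910116)) = Add(Add(2235, Mul(2, Pow(Rational(44, 1931), 2))), -910116) = Add(Add(2235, Mul(2, Rational(1936, 3728761))), -910116) = Add(Add(2235, Rational(3872, 3728761)), -910116) = Add(Rational(8333784707, 3728761), -910116) = Rational(-3385271261569, 3728761)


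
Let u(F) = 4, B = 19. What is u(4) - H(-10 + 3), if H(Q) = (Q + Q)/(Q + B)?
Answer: 31/6 ≈ 5.1667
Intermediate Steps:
H(Q) = 2*Q/(19 + Q) (H(Q) = (Q + Q)/(Q + 19) = (2*Q)/(19 + Q) = 2*Q/(19 + Q))
u(4) - H(-10 + 3) = 4 - 2*(-10 + 3)/(19 + (-10 + 3)) = 4 - 2*(-7)/(19 - 7) = 4 - 2*(-7)/12 = 4 - 1*(-7/6) = 4 + 7/6 = 31/6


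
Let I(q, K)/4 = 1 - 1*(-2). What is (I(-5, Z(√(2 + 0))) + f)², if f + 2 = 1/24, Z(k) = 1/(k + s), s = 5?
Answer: 58081/576 ≈ 100.84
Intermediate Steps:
Z(k) = 1/(5 + k) (Z(k) = 1/(k + 5) = 1/(5 + k))
f = -47/24 (f = -2 + 1/24 = -47/24 ≈ -1.9583)
I(q, K) = 12 (I(q, K) = 4*(1 - 1*(-2)) = 4*(1 + 2) = 4*3 = 12)
(I(-5, Z(√(2 + 0))) + f)² = (12 - 47/24)² = (241/24)² = 58081/576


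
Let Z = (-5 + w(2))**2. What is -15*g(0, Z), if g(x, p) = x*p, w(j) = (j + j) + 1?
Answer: 0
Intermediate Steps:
w(j) = 1 + 2*j (w(j) = 2*j + 1 = 1 + 2*j)
Z = 0 (Z = (-5 + (1 + 2*2))**2 = (-5 + (1 + 4))**2 = (-5 + 5)**2 = 0**2 = 0)
g(x, p) = p*x
-15*g(0, Z) = -0*0 = -15*0 = 0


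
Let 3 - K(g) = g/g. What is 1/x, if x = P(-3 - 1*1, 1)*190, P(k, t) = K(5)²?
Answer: 1/760 ≈ 0.0013158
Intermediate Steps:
K(g) = 2 (K(g) = 3 - g/g = 3 - 1*1 = 3 - 1 = 2)
P(k, t) = 4 (P(k, t) = 2² = 4)
x = 760 (x = 4*190 = 760)
1/x = 1/760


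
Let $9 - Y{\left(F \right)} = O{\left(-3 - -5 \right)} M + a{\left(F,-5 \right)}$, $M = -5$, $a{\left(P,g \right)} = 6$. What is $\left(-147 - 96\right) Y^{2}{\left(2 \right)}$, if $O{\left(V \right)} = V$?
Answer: $-41067$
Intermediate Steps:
$Y{\left(F \right)} = 13$ ($Y{\left(F \right)} = 9 - \left(\left(-3 - -5\right) \left(-5\right) + 6\right) = 9 - \left(\left(-3 + 5\right) \left(-5\right) + 6\right) = 9 - \left(2 \left(-5\right) + 6\right) = 9 - \left(-10 + 6\right) = 9 - -4 = 9 + 4 = 13$)
$\left(-147 - 96\right) Y^{2}{\left(2 \right)} = \left(-147 - 96\right) 13^{2} = \left(-243\right) 169 = -41067$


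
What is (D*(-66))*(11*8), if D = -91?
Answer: 528528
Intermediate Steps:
(D*(-66))*(11*8) = (-91*(-66))*(11*8) = 6006*88 = 528528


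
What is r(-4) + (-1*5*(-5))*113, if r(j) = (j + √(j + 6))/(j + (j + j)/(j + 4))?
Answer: 2825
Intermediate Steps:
r(j) = (j + √(6 + j))/(j + 2*j/(4 + j)) (r(j) = (j + √(6 + j))/(j + (2*j)/(4 + j)) = (j + √(6 + j))/(j + 2*j/(4 + j)))
r(-4) + (-1*5*(-5))*113 = ((-4)² + 4*(-4) + 4*√(6 - 4) - 4*√(6 - 4))/((-4)*(6 - 4)) + (-1*5*(-5))*113 = -¼*(16 - 16 + 4*√2 - 4*√2)/2 - 5*(-5)*113 = -¼*½*0 + 25*113 = 0 + 2825 = 2825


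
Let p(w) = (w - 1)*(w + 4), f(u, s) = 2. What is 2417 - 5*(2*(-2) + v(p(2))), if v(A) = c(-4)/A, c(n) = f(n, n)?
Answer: 7306/3 ≈ 2435.3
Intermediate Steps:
c(n) = 2
p(w) = (-1 + w)*(4 + w)
v(A) = 2/A
2417 - 5*(2*(-2) + v(p(2))) = 2417 - 5*(2*(-2) + 2/(-4 + 2² + 3*2)) = 2417 - 5*(-4 + 2/(-4 + 4 + 6)) = 2417 - 5*(-4 + 2/6) = 2417 - 5*(-4 + 2*(⅙)) = 2417 - 5*(-4 + ⅓) = 2417 - 5*(-11/3) = 2417 + 55/3 = 7306/3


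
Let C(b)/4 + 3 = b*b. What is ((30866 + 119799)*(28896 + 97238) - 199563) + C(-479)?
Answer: 19004697299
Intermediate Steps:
C(b) = -12 + 4*b**2 (C(b) = -12 + 4*(b*b) = -12 + 4*b**2)
((30866 + 119799)*(28896 + 97238) - 199563) + C(-479) = ((30866 + 119799)*(28896 + 97238) - 199563) + (-12 + 4*(-479)**2) = (150665*126134 - 199563) + (-12 + 4*229441) = (19003979110 - 199563) + (-12 + 917764) = 19003779547 + 917752 = 19004697299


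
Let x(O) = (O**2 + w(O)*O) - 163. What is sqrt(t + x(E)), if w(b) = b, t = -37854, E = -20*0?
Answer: I*sqrt(38017) ≈ 194.98*I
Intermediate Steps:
E = 0
x(O) = -163 + 2*O**2 (x(O) = (O**2 + O*O) - 163 = (O**2 + O**2) - 163 = 2*O**2 - 163 = -163 + 2*O**2)
sqrt(t + x(E)) = sqrt(-37854 + (-163 + 2*0**2)) = sqrt(-37854 + (-163 + 2*0)) = sqrt(-37854 + (-163 + 0)) = sqrt(-37854 - 163) = sqrt(-38017) = I*sqrt(38017)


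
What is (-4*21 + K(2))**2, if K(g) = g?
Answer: 6724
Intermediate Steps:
(-4*21 + K(2))**2 = (-4*21 + 2)**2 = (-84 + 2)**2 = (-82)**2 = 6724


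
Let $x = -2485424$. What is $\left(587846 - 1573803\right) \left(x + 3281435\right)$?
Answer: $-784832617527$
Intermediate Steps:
$\left(587846 - 1573803\right) \left(x + 3281435\right) = \left(587846 - 1573803\right) \left(-2485424 + 3281435\right) = \left(-985957\right) 796011 = -784832617527$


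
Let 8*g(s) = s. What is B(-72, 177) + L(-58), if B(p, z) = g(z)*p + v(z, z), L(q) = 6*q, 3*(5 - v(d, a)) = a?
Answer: -1995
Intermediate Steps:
v(d, a) = 5 - a/3
g(s) = s/8
B(p, z) = 5 - z/3 + p*z/8 (B(p, z) = (z/8)*p + (5 - z/3) = p*z/8 + (5 - z/3) = 5 - z/3 + p*z/8)
B(-72, 177) + L(-58) = (5 - ⅓*177 + (⅛)*(-72)*177) + 6*(-58) = (5 - 59 - 1593) - 348 = -1647 - 348 = -1995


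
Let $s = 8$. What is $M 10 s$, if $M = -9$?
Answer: $-720$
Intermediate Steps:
$M 10 s = \left(-9\right) 10 \cdot 8 = \left(-90\right) 8 = -720$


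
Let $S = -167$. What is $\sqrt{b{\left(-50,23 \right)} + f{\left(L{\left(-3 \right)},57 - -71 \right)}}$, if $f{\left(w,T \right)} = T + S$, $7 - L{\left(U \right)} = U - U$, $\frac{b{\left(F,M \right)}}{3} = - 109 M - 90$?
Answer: $3 i \sqrt{870} \approx 88.487 i$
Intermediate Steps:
$b{\left(F,M \right)} = -270 - 327 M$ ($b{\left(F,M \right)} = 3 \left(- 109 M - 90\right) = 3 \left(-90 - 109 M\right) = -270 - 327 M$)
$L{\left(U \right)} = 7$ ($L{\left(U \right)} = 7 - \left(U - U\right) = 7 - 0 = 7 + 0 = 7$)
$f{\left(w,T \right)} = -167 + T$ ($f{\left(w,T \right)} = T - 167 = -167 + T$)
$\sqrt{b{\left(-50,23 \right)} + f{\left(L{\left(-3 \right)},57 - -71 \right)}} = \sqrt{\left(-270 - 7521\right) + \left(-167 + \left(57 - -71\right)\right)} = \sqrt{\left(-270 - 7521\right) + \left(-167 + \left(57 + 71\right)\right)} = \sqrt{-7791 + \left(-167 + 128\right)} = \sqrt{-7791 - 39} = \sqrt{-7830} = 3 i \sqrt{870}$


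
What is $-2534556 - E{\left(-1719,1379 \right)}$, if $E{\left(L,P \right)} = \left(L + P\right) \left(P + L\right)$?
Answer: $-2650156$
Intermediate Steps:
$E{\left(L,P \right)} = \left(L + P\right)^{2}$ ($E{\left(L,P \right)} = \left(L + P\right) \left(L + P\right) = \left(L + P\right)^{2}$)
$-2534556 - E{\left(-1719,1379 \right)} = -2534556 - \left(-1719 + 1379\right)^{2} = -2534556 - \left(-340\right)^{2} = -2534556 - 115600 = -2650156$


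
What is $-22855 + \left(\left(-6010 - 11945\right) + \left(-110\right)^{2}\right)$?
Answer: $-28710$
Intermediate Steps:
$-22855 + \left(\left(-6010 - 11945\right) + \left(-110\right)^{2}\right) = -22855 + \left(-17955 + 12100\right) = -22855 - 5855 = -28710$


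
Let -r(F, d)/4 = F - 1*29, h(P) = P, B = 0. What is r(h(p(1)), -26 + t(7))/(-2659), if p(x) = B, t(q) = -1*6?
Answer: -116/2659 ≈ -0.043625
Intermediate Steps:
t(q) = -6
p(x) = 0
r(F, d) = 116 - 4*F (r(F, d) = -4*(F - 1*29) = -4*(F - 29) = -4*(-29 + F) = 116 - 4*F)
r(h(p(1)), -26 + t(7))/(-2659) = (116 - 4*0)/(-2659) = (116 + 0)*(-1/2659) = 116*(-1/2659) = -116/2659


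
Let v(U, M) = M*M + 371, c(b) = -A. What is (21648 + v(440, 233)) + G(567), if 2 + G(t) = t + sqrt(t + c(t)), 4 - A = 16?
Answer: 76873 + sqrt(579) ≈ 76897.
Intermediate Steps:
A = -12 (A = 4 - 1*16 = 4 - 16 = -12)
c(b) = 12 (c(b) = -1*(-12) = 12)
G(t) = -2 + t + sqrt(12 + t) (G(t) = -2 + (t + sqrt(t + 12)) = -2 + (t + sqrt(12 + t)) = -2 + t + sqrt(12 + t))
v(U, M) = 371 + M**2 (v(U, M) = M**2 + 371 = 371 + M**2)
(21648 + v(440, 233)) + G(567) = (21648 + (371 + 233**2)) + (-2 + 567 + sqrt(12 + 567)) = (21648 + (371 + 54289)) + (-2 + 567 + sqrt(579)) = (21648 + 54660) + (565 + sqrt(579)) = 76308 + (565 + sqrt(579)) = 76873 + sqrt(579)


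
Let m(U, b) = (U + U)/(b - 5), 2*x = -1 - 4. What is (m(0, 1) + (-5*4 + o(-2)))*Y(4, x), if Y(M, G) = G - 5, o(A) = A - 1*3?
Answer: 375/2 ≈ 187.50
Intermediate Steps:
o(A) = -3 + A (o(A) = A - 3 = -3 + A)
x = -5/2 (x = (-1 - 4)/2 = (1/2)*(-5) = -5/2 ≈ -2.5000)
m(U, b) = 2*U/(-5 + b) (m(U, b) = (2*U)/(-5 + b) = 2*U/(-5 + b))
Y(M, G) = -5 + G
(m(0, 1) + (-5*4 + o(-2)))*Y(4, x) = (2*0/(-5 + 1) + (-5*4 + (-3 - 2)))*(-5 - 5/2) = (2*0/(-4) + (-20 - 5))*(-15/2) = (2*0*(-1/4) - 25)*(-15/2) = (0 - 25)*(-15/2) = -25*(-15/2) = 375/2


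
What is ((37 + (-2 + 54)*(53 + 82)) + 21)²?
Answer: 50098084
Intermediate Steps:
((37 + (-2 + 54)*(53 + 82)) + 21)² = ((37 + 52*135) + 21)² = ((37 + 7020) + 21)² = (7057 + 21)² = 7078² = 50098084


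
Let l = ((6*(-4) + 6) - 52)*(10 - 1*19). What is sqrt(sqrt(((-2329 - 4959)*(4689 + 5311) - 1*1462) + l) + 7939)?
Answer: sqrt(7939 + 8*I*sqrt(1138763)) ≈ 98.987 + 43.122*I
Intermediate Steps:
l = 630 (l = ((-24 + 6) - 52)*(10 - 19) = (-18 - 52)*(-9) = -70*(-9) = 630)
sqrt(sqrt(((-2329 - 4959)*(4689 + 5311) - 1*1462) + l) + 7939) = sqrt(sqrt(((-2329 - 4959)*(4689 + 5311) - 1*1462) + 630) + 7939) = sqrt(sqrt((-7288*10000 - 1462) + 630) + 7939) = sqrt(sqrt((-72880000 - 1462) + 630) + 7939) = sqrt(sqrt(-72881462 + 630) + 7939) = sqrt(sqrt(-72880832) + 7939) = sqrt(8*I*sqrt(1138763) + 7939) = sqrt(7939 + 8*I*sqrt(1138763))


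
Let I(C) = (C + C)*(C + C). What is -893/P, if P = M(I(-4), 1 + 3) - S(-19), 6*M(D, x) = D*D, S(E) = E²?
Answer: -2679/965 ≈ -2.7762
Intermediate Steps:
I(C) = 4*C² (I(C) = (2*C)*(2*C) = 4*C²)
M(D, x) = D²/6 (M(D, x) = (D*D)/6 = D²/6)
P = 965/3 (P = (4*(-4)²)²/6 - 1*(-19)² = (4*16)²/6 - 1*361 = (⅙)*64² - 361 = (⅙)*4096 - 361 = 2048/3 - 361 = 965/3 ≈ 321.67)
-893/P = -893/965/3 = -893*3/965 = -2679/965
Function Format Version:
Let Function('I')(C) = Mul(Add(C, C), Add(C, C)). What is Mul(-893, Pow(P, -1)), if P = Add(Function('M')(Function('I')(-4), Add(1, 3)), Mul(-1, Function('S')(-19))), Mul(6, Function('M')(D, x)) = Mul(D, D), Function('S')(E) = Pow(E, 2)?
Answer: Rational(-2679, 965) ≈ -2.7762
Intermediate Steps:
Function('I')(C) = Mul(4, Pow(C, 2)) (Function('I')(C) = Mul(Mul(2, C), Mul(2, C)) = Mul(4, Pow(C, 2)))
Function('M')(D, x) = Mul(Rational(1, 6), Pow(D, 2)) (Function('M')(D, x) = Mul(Rational(1, 6), Mul(D, D)) = Mul(Rational(1, 6), Pow(D, 2)))
P = Rational(965, 3) (P = Add(Mul(Rational(1, 6), Pow(Mul(4, Pow(-4, 2)), 2)), Mul(-1, Pow(-19, 2))) = Add(Mul(Rational(1, 6), Pow(Mul(4, 16), 2)), Mul(-1, 361)) = Add(Mul(Rational(1, 6), Pow(64, 2)), -361) = Add(Mul(Rational(1, 6), 4096), -361) = Add(Rational(2048, 3), -361) = Rational(965, 3) ≈ 321.67)
Mul(-893, Pow(P, -1)) = Mul(-893, Pow(Rational(965, 3), -1)) = Mul(-893, Rational(3, 965)) = Rational(-2679, 965)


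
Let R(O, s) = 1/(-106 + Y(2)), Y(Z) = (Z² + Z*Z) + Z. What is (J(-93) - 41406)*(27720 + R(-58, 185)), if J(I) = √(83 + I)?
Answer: -18364382219/16 + 2661119*I*√10/96 ≈ -1.1478e+9 + 87658.0*I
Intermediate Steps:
Y(Z) = Z + 2*Z² (Y(Z) = (Z² + Z²) + Z = 2*Z² + Z = Z + 2*Z²)
R(O, s) = -1/96 (R(O, s) = 1/(-106 + 2*(1 + 2*2)) = 1/(-106 + 2*(1 + 4)) = 1/(-106 + 2*5) = 1/(-106 + 10) = 1/(-96) = -1/96)
(J(-93) - 41406)*(27720 + R(-58, 185)) = (√(83 - 93) - 41406)*(27720 - 1/96) = (√(-10) - 41406)*(2661119/96) = (I*√10 - 41406)*(2661119/96) = (-41406 + I*√10)*(2661119/96) = -18364382219/16 + 2661119*I*√10/96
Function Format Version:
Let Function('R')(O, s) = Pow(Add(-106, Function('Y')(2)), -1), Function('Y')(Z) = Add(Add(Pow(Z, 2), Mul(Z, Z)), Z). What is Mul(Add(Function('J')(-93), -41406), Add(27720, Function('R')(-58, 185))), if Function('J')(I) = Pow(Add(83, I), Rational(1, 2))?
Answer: Add(Rational(-18364382219, 16), Mul(Rational(2661119, 96), I, Pow(10, Rational(1, 2)))) ≈ Add(-1.1478e+9, Mul(87658., I))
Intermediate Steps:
Function('Y')(Z) = Add(Z, Mul(2, Pow(Z, 2))) (Function('Y')(Z) = Add(Add(Pow(Z, 2), Pow(Z, 2)), Z) = Add(Mul(2, Pow(Z, 2)), Z) = Add(Z, Mul(2, Pow(Z, 2))))
Function('R')(O, s) = Rational(-1, 96) (Function('R')(O, s) = Pow(Add(-106, Mul(2, Add(1, Mul(2, 2)))), -1) = Pow(Add(-106, Mul(2, Add(1, 4))), -1) = Pow(Add(-106, Mul(2, 5)), -1) = Pow(Add(-106, 10), -1) = Pow(-96, -1) = Rational(-1, 96))
Mul(Add(Function('J')(-93), -41406), Add(27720, Function('R')(-58, 185))) = Mul(Add(Pow(Add(83, -93), Rational(1, 2)), -41406), Add(27720, Rational(-1, 96))) = Mul(Add(Pow(-10, Rational(1, 2)), -41406), Rational(2661119, 96)) = Mul(Add(Mul(I, Pow(10, Rational(1, 2))), -41406), Rational(2661119, 96)) = Mul(Add(-41406, Mul(I, Pow(10, Rational(1, 2)))), Rational(2661119, 96)) = Add(Rational(-18364382219, 16), Mul(Rational(2661119, 96), I, Pow(10, Rational(1, 2))))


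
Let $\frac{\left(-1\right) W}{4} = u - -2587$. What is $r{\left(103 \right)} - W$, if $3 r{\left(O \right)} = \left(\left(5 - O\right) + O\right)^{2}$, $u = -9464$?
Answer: $- \frac{82499}{3} \approx -27500.0$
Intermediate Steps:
$W = 27508$ ($W = - 4 \left(-9464 - -2587\right) = - 4 \left(-9464 + 2587\right) = \left(-4\right) \left(-6877\right) = 27508$)
$r{\left(O \right)} = \frac{25}{3}$ ($r{\left(O \right)} = \frac{\left(\left(5 - O\right) + O\right)^{2}}{3} = \frac{5^{2}}{3} = \frac{1}{3} \cdot 25 = \frac{25}{3}$)
$r{\left(103 \right)} - W = \frac{25}{3} - 27508 = - \frac{82499}{3}$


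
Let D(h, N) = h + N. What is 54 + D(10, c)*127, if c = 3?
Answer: 1705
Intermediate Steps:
D(h, N) = N + h
54 + D(10, c)*127 = 54 + (3 + 10)*127 = 54 + 13*127 = 54 + 1651 = 1705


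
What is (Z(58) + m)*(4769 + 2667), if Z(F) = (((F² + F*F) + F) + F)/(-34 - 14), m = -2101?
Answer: -50049857/3 ≈ -1.6683e+7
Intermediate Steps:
Z(F) = -F/24 - F²/24 (Z(F) = (((F² + F²) + F) + F)/(-48) = ((2*F² + F) + F)*(-1/48) = ((F + 2*F²) + F)*(-1/48) = (2*F + 2*F²)*(-1/48) = -F/24 - F²/24)
(Z(58) + m)*(4769 + 2667) = (-1/24*58*(1 + 58) - 2101)*(4769 + 2667) = (-1/24*58*59 - 2101)*7436 = (-1711/12 - 2101)*7436 = -26923/12*7436 = -50049857/3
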